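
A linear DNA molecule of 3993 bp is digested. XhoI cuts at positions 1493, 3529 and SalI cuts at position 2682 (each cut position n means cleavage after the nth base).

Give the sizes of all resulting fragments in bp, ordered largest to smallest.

Combined cut positions (sorted): 1493, 2682, 3529.
Linear molecule, 3 cuts → 4 fragments:
  1493 − 0 = 1493 bp
  2682 − 1493 = 1189 bp
  3529 − 2682 = 847 bp
  3993 − 3529 = 464 bp
Sorted largest to smallest: 1493, 1189, 847, 464 bp.

1493, 1189, 847, 464 bp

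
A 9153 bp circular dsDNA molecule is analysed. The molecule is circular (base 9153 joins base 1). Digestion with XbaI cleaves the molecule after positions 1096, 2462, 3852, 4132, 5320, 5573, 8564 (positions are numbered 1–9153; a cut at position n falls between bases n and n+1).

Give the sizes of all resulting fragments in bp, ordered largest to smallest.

Circular molecule, 7 cuts → 7 fragments:
  2462 − 1096 = 1366 bp
  3852 − 2462 = 1390 bp
  4132 − 3852 = 280 bp
  5320 − 4132 = 1188 bp
  5573 − 5320 = 253 bp
  8564 − 5573 = 2991 bp
  wrap: 9153 − 8564 + 1096 = 1685 bp
Sorted largest to smallest: 2991, 1685, 1390, 1366, 1188, 280, 253 bp.

2991, 1685, 1390, 1366, 1188, 280, 253 bp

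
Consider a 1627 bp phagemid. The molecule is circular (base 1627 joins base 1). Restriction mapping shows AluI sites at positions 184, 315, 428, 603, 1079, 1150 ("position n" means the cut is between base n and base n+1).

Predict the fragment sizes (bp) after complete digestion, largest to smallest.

Circular molecule, 6 cuts → 6 fragments:
  315 − 184 = 131 bp
  428 − 315 = 113 bp
  603 − 428 = 175 bp
  1079 − 603 = 476 bp
  1150 − 1079 = 71 bp
  wrap: 1627 − 1150 + 184 = 661 bp
Sorted largest to smallest: 661, 476, 175, 131, 113, 71 bp.

661, 476, 175, 131, 113, 71 bp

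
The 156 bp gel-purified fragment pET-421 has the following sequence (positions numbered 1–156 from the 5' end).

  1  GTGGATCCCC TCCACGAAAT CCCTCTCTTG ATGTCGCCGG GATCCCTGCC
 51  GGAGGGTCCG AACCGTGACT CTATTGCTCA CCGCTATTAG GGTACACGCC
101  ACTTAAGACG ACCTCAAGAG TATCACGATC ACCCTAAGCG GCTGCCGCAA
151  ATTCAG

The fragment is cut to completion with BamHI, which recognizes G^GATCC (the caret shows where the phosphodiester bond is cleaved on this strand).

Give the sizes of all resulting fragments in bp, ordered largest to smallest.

BamHI sites (GGATCC) start at positions 3, 40.
BamHI cuts after the first base of each site, so after positions 3, 40.
Linear molecule, 2 cuts → 3 fragments:
  1–3 → 3 bp
  4–40 → 37 bp
  41–156 → 116 bp
Sorted largest to smallest: 116, 37, 3 bp.

116, 37, 3 bp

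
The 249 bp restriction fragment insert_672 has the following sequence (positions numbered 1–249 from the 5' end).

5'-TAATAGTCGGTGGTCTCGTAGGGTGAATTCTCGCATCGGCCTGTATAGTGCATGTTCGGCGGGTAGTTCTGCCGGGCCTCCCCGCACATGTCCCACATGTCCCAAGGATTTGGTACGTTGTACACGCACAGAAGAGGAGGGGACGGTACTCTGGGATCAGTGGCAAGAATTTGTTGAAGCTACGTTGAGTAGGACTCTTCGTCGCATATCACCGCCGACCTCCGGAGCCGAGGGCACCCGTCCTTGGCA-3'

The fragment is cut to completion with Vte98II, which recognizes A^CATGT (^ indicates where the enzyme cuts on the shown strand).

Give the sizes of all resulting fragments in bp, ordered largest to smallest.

Vte98II sites (ACATGT) start at positions 86, 95.
Vte98II cuts after the first base of each site, so after positions 86, 95.
Linear molecule, 2 cuts → 3 fragments:
  1–86 → 86 bp
  87–95 → 9 bp
  96–249 → 154 bp
Sorted largest to smallest: 154, 86, 9 bp.

154, 86, 9 bp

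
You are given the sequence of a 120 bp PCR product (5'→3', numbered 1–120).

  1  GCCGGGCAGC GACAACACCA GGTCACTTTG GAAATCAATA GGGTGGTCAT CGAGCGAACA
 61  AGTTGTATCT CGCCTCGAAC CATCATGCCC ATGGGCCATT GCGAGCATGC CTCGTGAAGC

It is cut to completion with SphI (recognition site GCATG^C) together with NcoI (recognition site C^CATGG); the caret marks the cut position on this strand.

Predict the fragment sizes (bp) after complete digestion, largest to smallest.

89, 20, 11 bp

The SphI site (GCATGC) starts at position 105.
SphI cuts after base 5 of each site (before the last base), so after position 109.
The NcoI site (CCATGG) starts at position 89.
NcoI cuts after the first base of each site, so after position 89.
Combined cut positions: 89, 109.
Linear molecule, 2 cuts → 3 fragments:
  1–89 → 89 bp
  90–109 → 20 bp
  110–120 → 11 bp
Sorted largest to smallest: 89, 20, 11 bp.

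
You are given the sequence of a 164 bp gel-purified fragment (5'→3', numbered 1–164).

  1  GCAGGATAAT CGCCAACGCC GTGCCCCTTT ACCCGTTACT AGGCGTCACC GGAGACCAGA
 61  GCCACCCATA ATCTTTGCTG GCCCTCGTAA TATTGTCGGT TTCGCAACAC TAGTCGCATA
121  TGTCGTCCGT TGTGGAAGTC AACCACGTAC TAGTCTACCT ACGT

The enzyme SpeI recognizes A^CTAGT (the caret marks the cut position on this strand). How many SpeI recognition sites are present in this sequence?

ACTAGT occurs starting at positions 109, 149.
SpeI cuts at 2 sites.

2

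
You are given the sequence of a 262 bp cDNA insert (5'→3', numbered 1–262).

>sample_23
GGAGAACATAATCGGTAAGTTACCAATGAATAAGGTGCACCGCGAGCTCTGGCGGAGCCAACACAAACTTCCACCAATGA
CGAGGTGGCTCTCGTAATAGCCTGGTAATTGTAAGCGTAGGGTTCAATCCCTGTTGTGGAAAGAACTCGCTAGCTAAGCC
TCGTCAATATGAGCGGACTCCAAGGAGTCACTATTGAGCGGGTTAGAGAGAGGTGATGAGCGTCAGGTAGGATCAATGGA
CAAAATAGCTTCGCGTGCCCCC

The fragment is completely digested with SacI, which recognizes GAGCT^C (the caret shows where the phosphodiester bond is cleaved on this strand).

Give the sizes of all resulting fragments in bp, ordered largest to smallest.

The SacI site (GAGCTC) starts at position 44.
SacI cuts after base 5 of each site (before the last base), so after position 48.
Linear molecule, 1 cut → 2 fragments:
  1–48 → 48 bp
  49–262 → 214 bp
Sorted largest to smallest: 214, 48 bp.

214, 48 bp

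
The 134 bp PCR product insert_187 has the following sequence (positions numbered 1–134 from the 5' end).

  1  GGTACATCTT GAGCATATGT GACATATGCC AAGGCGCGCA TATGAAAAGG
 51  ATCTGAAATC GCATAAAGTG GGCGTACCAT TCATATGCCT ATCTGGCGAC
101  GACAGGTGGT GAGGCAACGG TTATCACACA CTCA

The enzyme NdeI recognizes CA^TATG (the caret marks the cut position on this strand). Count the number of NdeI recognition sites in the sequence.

4

CATATG occurs starting at positions 14, 23, 39, 82.
NdeI cuts at 4 sites.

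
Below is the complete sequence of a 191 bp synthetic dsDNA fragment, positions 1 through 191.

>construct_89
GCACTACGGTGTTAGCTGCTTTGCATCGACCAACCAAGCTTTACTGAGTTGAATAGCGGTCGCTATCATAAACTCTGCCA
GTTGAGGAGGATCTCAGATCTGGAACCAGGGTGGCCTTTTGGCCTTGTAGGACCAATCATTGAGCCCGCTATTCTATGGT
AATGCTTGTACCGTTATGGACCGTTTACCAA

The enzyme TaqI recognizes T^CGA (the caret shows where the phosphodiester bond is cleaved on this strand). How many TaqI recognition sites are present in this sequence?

TCGA occurs starting at position 26.
TaqI cuts at 1 site.

1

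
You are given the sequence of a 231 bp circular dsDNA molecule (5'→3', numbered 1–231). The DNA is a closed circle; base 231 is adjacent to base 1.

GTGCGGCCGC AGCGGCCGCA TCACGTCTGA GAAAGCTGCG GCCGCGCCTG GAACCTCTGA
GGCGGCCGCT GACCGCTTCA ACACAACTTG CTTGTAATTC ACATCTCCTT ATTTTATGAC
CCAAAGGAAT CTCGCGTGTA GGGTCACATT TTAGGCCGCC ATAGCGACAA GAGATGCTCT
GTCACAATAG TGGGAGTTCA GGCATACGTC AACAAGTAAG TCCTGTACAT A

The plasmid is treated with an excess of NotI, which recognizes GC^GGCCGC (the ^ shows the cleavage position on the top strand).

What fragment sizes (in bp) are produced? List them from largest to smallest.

NotI sites (GCGGCCGC) start at positions 3, 12, 38, 62.
NotI cuts after base 2 of each site, so after positions 4, 13, 39, 63.
Circular molecule, 4 cuts → 4 fragments:
  5–13 → 9 bp
  14–39 → 26 bp
  40–63 → 24 bp
  64–231 then 1–4 → 168 + 4 = 172 bp
Sorted largest to smallest: 172, 26, 24, 9 bp.

172, 26, 24, 9 bp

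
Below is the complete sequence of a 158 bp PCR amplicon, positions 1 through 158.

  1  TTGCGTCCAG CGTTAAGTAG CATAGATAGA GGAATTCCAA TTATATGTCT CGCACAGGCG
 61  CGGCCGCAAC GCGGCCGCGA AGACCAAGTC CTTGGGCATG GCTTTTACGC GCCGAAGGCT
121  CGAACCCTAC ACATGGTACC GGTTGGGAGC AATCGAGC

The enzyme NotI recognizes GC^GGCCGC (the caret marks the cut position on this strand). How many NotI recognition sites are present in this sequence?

2

GCGGCCGC occurs starting at positions 60, 71.
NotI cuts at 2 sites.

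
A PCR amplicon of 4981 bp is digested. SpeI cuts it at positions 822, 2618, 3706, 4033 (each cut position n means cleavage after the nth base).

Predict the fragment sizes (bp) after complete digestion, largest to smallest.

1796, 1088, 948, 822, 327 bp

Linear molecule, 4 cuts → 5 fragments:
  822 − 0 = 822 bp
  2618 − 822 = 1796 bp
  3706 − 2618 = 1088 bp
  4033 − 3706 = 327 bp
  4981 − 4033 = 948 bp
Sorted largest to smallest: 1796, 1088, 948, 822, 327 bp.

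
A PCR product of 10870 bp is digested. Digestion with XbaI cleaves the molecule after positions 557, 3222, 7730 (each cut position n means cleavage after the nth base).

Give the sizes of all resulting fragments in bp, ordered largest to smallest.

4508, 3140, 2665, 557 bp

Linear molecule, 3 cuts → 4 fragments:
  557 − 0 = 557 bp
  3222 − 557 = 2665 bp
  7730 − 3222 = 4508 bp
  10870 − 7730 = 3140 bp
Sorted largest to smallest: 4508, 3140, 2665, 557 bp.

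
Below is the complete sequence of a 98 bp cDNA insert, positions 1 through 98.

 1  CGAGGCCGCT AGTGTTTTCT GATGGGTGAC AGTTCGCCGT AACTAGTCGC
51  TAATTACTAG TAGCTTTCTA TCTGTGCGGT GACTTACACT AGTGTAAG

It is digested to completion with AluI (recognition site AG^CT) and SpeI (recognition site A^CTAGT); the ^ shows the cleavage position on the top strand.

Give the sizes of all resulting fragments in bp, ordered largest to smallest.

42, 25, 14, 10, 7 bp

The AluI site (AGCT) starts at position 62.
AluI cuts after base 2 of each site, so after position 63.
SpeI sites (ACTAGT) start at positions 42, 56, 88.
SpeI cuts after the first base of each site, so after positions 42, 56, 88.
Combined cut positions: 42, 56, 63, 88.
Linear molecule, 4 cuts → 5 fragments:
  1–42 → 42 bp
  43–56 → 14 bp
  57–63 → 7 bp
  64–88 → 25 bp
  89–98 → 10 bp
Sorted largest to smallest: 42, 25, 14, 10, 7 bp.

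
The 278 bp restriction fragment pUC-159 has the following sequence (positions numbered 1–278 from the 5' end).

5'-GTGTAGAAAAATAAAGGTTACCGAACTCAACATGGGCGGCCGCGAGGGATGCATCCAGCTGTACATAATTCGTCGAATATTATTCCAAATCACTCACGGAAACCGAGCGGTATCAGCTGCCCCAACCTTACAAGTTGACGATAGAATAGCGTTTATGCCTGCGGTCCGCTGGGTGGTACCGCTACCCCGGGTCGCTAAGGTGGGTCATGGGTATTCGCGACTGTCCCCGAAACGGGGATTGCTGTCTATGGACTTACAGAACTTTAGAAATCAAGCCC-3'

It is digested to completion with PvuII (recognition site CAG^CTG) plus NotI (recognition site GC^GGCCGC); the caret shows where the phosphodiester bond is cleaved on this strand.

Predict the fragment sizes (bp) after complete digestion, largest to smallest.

PvuII sites (CAGCTG) start at positions 56, 114.
PvuII cuts after base 3 of each site, so after positions 58, 116.
The NotI site (GCGGCCGC) starts at position 36.
NotI cuts after base 2 of each site, so after position 37.
Combined cut positions: 37, 58, 116.
Linear molecule, 3 cuts → 4 fragments:
  1–37 → 37 bp
  38–58 → 21 bp
  59–116 → 58 bp
  117–278 → 162 bp
Sorted largest to smallest: 162, 58, 37, 21 bp.

162, 58, 37, 21 bp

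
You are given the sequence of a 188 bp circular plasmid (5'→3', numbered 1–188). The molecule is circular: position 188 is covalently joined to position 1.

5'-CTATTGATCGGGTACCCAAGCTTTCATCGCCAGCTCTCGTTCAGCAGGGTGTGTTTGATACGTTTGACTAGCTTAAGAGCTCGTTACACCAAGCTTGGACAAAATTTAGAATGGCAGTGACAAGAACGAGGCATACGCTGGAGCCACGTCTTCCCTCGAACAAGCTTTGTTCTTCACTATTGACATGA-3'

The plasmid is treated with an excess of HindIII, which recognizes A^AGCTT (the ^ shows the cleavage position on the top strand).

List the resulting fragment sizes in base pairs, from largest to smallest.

HindIII sites (AAGCTT) start at positions 18, 91, 162.
HindIII cuts after the first base of each site, so after positions 18, 91, 162.
Circular molecule, 3 cuts → 3 fragments:
  19–91 → 73 bp
  92–162 → 71 bp
  163–188 then 1–18 → 26 + 18 = 44 bp
Sorted largest to smallest: 73, 71, 44 bp.

73, 71, 44 bp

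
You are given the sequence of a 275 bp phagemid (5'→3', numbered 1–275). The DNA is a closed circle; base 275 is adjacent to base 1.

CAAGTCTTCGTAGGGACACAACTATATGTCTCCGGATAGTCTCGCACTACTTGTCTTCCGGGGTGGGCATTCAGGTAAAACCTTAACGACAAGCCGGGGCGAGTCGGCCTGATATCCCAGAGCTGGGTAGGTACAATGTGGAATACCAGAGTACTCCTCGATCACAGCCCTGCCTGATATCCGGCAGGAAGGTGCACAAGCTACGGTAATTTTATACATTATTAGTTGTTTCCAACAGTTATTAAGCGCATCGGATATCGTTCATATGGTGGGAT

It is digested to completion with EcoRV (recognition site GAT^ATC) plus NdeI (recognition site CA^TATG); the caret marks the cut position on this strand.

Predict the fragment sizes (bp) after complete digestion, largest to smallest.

EcoRV sites (GATATC) start at positions 111, 176, 254.
EcoRV cuts after base 3 of each site, so after positions 113, 178, 256.
The NdeI site (CATATG) starts at position 263.
NdeI cuts after base 2 of each site, so after position 264.
Combined cut positions: 113, 178, 256, 264.
Circular molecule, 4 cuts → 4 fragments:
  114–178 → 65 bp
  179–256 → 78 bp
  257–264 → 8 bp
  265–275 then 1–113 → 11 + 113 = 124 bp
Sorted largest to smallest: 124, 78, 65, 8 bp.

124, 78, 65, 8 bp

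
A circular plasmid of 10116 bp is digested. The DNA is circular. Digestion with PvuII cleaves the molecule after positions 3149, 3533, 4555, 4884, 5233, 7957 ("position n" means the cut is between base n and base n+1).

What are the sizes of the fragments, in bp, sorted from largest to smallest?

5308, 2724, 1022, 384, 349, 329 bp

Circular molecule, 6 cuts → 6 fragments:
  3533 − 3149 = 384 bp
  4555 − 3533 = 1022 bp
  4884 − 4555 = 329 bp
  5233 − 4884 = 349 bp
  7957 − 5233 = 2724 bp
  wrap: 10116 − 7957 + 3149 = 5308 bp
Sorted largest to smallest: 5308, 2724, 1022, 384, 349, 329 bp.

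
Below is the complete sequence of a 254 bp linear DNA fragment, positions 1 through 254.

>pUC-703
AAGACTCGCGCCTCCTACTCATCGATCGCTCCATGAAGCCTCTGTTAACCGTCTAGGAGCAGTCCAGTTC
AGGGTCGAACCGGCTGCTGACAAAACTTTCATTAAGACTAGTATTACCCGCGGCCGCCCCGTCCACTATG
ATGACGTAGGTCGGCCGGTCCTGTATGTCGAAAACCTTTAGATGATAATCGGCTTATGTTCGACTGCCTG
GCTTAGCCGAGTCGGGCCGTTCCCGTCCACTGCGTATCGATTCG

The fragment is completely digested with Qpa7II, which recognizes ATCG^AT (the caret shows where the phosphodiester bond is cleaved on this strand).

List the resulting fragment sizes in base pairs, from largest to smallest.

Qpa7II sites (ATCGAT) start at positions 21, 246.
Qpa7II cuts after base 4 of each site, so after positions 24, 249.
Linear molecule, 2 cuts → 3 fragments:
  1–24 → 24 bp
  25–249 → 225 bp
  250–254 → 5 bp
Sorted largest to smallest: 225, 24, 5 bp.

225, 24, 5 bp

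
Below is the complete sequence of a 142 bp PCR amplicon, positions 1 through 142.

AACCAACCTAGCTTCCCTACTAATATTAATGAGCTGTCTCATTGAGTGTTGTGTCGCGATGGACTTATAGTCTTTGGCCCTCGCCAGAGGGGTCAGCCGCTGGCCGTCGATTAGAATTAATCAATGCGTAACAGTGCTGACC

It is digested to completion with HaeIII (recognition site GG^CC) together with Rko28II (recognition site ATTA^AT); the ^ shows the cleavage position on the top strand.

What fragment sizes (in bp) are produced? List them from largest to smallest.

HaeIII sites (GGCC) start at positions 76, 102.
HaeIII cuts after base 2 of each site, so after positions 77, 103.
Rko28II sites (ATTAAT) start at positions 25, 116.
Rko28II cuts after base 4 of each site, so after positions 28, 119.
Combined cut positions: 28, 77, 103, 119.
Linear molecule, 4 cuts → 5 fragments:
  1–28 → 28 bp
  29–77 → 49 bp
  78–103 → 26 bp
  104–119 → 16 bp
  120–142 → 23 bp
Sorted largest to smallest: 49, 28, 26, 23, 16 bp.

49, 28, 26, 23, 16 bp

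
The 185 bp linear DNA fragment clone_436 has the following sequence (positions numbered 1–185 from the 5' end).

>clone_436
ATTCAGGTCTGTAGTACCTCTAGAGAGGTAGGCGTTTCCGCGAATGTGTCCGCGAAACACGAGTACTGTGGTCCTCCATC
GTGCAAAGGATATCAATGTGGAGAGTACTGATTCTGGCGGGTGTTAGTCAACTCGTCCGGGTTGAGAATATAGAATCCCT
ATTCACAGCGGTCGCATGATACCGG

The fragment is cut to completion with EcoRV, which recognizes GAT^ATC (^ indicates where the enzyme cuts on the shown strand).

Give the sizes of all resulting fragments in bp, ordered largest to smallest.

94, 91 bp

The EcoRV site (GATATC) starts at position 89.
EcoRV cuts after base 3 of each site, so after position 91.
Linear molecule, 1 cut → 2 fragments:
  1–91 → 91 bp
  92–185 → 94 bp
Sorted largest to smallest: 94, 91 bp.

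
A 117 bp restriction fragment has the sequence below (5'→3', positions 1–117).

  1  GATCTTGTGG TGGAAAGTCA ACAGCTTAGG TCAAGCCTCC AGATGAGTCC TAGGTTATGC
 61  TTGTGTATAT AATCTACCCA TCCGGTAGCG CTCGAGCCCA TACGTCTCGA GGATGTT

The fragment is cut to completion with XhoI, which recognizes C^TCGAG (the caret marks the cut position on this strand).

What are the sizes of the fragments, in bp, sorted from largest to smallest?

XhoI sites (CTCGAG) start at positions 91, 106.
XhoI cuts after the first base of each site, so after positions 91, 106.
Linear molecule, 2 cuts → 3 fragments:
  1–91 → 91 bp
  92–106 → 15 bp
  107–117 → 11 bp
Sorted largest to smallest: 91, 15, 11 bp.

91, 15, 11 bp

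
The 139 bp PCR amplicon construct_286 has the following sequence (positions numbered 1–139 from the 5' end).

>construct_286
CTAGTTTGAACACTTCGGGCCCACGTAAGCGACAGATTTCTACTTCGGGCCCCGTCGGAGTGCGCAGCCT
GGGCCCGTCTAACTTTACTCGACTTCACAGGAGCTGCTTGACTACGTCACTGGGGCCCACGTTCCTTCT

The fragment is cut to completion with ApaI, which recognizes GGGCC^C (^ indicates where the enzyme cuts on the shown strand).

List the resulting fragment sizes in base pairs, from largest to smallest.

ApaI sites (GGGCCC) start at positions 17, 47, 71, 123.
ApaI cuts after base 5 of each site (before the last base), so after positions 21, 51, 75, 127.
Linear molecule, 4 cuts → 5 fragments:
  1–21 → 21 bp
  22–51 → 30 bp
  52–75 → 24 bp
  76–127 → 52 bp
  128–139 → 12 bp
Sorted largest to smallest: 52, 30, 24, 21, 12 bp.

52, 30, 24, 21, 12 bp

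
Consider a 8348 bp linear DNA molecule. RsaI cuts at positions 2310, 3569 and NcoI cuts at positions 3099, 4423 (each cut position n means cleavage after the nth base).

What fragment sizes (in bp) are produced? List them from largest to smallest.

3925, 2310, 854, 789, 470 bp

Combined cut positions (sorted): 2310, 3099, 3569, 4423.
Linear molecule, 4 cuts → 5 fragments:
  2310 − 0 = 2310 bp
  3099 − 2310 = 789 bp
  3569 − 3099 = 470 bp
  4423 − 3569 = 854 bp
  8348 − 4423 = 3925 bp
Sorted largest to smallest: 3925, 2310, 854, 789, 470 bp.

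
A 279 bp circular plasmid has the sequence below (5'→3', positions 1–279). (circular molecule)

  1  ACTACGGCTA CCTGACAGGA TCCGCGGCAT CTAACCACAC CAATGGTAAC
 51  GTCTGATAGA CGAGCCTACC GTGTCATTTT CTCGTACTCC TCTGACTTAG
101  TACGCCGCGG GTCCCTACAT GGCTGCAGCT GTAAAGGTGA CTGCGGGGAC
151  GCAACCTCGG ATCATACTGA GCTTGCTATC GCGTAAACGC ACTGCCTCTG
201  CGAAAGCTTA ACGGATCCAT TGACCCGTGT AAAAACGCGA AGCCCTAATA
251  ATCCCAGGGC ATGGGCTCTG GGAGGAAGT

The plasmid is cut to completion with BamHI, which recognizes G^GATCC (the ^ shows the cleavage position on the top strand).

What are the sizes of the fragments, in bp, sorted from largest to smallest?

BamHI sites (GGATCC) start at positions 18, 213.
BamHI cuts after the first base of each site, so after positions 18, 213.
Circular molecule, 2 cuts → 2 fragments:
  19–213 → 195 bp
  214–279 then 1–18 → 66 + 18 = 84 bp
Sorted largest to smallest: 195, 84 bp.

195, 84 bp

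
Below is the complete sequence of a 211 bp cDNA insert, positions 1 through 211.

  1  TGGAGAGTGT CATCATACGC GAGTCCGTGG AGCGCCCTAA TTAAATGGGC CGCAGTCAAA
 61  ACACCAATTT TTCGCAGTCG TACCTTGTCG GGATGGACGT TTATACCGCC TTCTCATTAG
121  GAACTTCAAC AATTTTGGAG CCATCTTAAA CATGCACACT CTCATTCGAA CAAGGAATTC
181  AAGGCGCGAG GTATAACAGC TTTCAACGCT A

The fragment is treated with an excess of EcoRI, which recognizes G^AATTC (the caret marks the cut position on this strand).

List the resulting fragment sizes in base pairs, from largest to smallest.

175, 36 bp

The EcoRI site (GAATTC) starts at position 175.
EcoRI cuts after the first base of each site, so after position 175.
Linear molecule, 1 cut → 2 fragments:
  1–175 → 175 bp
  176–211 → 36 bp
Sorted largest to smallest: 175, 36 bp.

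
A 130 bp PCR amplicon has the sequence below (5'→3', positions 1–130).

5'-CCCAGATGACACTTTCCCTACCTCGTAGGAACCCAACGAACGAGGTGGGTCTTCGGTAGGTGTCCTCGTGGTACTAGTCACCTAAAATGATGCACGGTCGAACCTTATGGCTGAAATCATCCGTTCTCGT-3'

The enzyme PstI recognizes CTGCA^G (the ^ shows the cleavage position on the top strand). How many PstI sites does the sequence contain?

0

No occurrence of CTGCAG is present in the sequence.
PstI does not cut: 0 sites.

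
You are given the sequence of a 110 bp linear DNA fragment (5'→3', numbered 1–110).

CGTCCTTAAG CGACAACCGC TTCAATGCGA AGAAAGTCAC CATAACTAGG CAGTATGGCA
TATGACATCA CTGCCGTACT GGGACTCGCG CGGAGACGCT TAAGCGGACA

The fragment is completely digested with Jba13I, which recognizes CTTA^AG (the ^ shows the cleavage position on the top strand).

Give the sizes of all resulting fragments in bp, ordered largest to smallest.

94, 8, 8 bp

Jba13I sites (CTTAAG) start at positions 5, 99.
Jba13I cuts after base 4 of each site, so after positions 8, 102.
Linear molecule, 2 cuts → 3 fragments:
  1–8 → 8 bp
  9–102 → 94 bp
  103–110 → 8 bp
Sorted largest to smallest: 94, 8, 8 bp.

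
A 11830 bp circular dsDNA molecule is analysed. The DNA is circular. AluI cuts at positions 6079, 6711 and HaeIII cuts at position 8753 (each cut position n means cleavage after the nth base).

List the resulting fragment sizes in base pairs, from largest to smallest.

9156, 2042, 632 bp

Combined cut positions (sorted): 6079, 6711, 8753.
Circular molecule, 3 cuts → 3 fragments:
  6711 − 6079 = 632 bp
  8753 − 6711 = 2042 bp
  wrap: 11830 − 8753 + 6079 = 9156 bp
Sorted largest to smallest: 9156, 2042, 632 bp.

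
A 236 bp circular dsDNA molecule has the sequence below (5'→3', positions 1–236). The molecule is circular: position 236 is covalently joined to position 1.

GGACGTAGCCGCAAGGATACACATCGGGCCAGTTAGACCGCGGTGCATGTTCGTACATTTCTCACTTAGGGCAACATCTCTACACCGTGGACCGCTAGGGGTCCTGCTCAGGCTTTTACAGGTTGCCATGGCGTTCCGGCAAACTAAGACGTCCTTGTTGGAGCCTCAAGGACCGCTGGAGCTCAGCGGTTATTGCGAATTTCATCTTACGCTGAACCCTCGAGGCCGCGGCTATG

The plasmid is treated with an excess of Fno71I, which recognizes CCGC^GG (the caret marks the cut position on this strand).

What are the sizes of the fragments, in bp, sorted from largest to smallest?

Fno71I sites (CCGCGG) start at positions 38, 226.
Fno71I cuts after base 4 of each site, so after positions 41, 229.
Circular molecule, 2 cuts → 2 fragments:
  42–229 → 188 bp
  230–236 then 1–41 → 7 + 41 = 48 bp
Sorted largest to smallest: 188, 48 bp.

188, 48 bp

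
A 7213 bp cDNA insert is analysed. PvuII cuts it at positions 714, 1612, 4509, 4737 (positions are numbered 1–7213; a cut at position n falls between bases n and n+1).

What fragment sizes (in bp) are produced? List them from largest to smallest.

2897, 2476, 898, 714, 228 bp

Linear molecule, 4 cuts → 5 fragments:
  714 − 0 = 714 bp
  1612 − 714 = 898 bp
  4509 − 1612 = 2897 bp
  4737 − 4509 = 228 bp
  7213 − 4737 = 2476 bp
Sorted largest to smallest: 2897, 2476, 898, 714, 228 bp.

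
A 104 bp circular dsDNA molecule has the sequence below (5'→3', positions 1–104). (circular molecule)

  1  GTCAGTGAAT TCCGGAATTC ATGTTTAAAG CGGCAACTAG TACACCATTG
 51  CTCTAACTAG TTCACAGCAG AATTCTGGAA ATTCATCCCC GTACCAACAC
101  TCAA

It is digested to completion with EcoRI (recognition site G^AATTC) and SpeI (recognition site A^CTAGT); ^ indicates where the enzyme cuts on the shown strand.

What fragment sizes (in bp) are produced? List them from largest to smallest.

41, 21, 20, 14, 8 bp

EcoRI sites (GAATTC) start at positions 7, 15, 70.
EcoRI cuts after the first base of each site, so after positions 7, 15, 70.
SpeI sites (ACTAGT) start at positions 36, 56.
SpeI cuts after the first base of each site, so after positions 36, 56.
Combined cut positions: 7, 15, 36, 56, 70.
Circular molecule, 5 cuts → 5 fragments:
  8–15 → 8 bp
  16–36 → 21 bp
  37–56 → 20 bp
  57–70 → 14 bp
  71–104 then 1–7 → 34 + 7 = 41 bp
Sorted largest to smallest: 41, 21, 20, 14, 8 bp.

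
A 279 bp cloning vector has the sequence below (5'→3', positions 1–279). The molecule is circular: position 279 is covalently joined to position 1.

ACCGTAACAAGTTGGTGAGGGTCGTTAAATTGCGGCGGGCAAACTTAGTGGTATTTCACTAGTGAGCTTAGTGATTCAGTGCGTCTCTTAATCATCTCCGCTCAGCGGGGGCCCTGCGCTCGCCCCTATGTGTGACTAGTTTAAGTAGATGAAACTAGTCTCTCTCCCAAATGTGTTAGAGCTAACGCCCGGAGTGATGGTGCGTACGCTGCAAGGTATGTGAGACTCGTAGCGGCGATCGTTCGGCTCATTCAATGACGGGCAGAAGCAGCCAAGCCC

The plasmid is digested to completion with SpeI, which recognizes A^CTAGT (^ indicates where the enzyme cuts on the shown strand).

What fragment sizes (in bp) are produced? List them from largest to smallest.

183, 77, 19 bp

SpeI sites (ACTAGT) start at positions 58, 135, 154.
SpeI cuts after the first base of each site, so after positions 58, 135, 154.
Circular molecule, 3 cuts → 3 fragments:
  59–135 → 77 bp
  136–154 → 19 bp
  155–279 then 1–58 → 125 + 58 = 183 bp
Sorted largest to smallest: 183, 77, 19 bp.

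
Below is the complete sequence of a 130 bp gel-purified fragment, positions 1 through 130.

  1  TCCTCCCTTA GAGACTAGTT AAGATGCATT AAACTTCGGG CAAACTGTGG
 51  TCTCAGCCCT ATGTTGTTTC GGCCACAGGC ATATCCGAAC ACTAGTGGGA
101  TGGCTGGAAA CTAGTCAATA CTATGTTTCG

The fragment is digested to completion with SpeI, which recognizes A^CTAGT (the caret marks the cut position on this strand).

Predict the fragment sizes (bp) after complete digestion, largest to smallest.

77, 20, 19, 14 bp

SpeI sites (ACTAGT) start at positions 14, 91, 110.
SpeI cuts after the first base of each site, so after positions 14, 91, 110.
Linear molecule, 3 cuts → 4 fragments:
  1–14 → 14 bp
  15–91 → 77 bp
  92–110 → 19 bp
  111–130 → 20 bp
Sorted largest to smallest: 77, 20, 19, 14 bp.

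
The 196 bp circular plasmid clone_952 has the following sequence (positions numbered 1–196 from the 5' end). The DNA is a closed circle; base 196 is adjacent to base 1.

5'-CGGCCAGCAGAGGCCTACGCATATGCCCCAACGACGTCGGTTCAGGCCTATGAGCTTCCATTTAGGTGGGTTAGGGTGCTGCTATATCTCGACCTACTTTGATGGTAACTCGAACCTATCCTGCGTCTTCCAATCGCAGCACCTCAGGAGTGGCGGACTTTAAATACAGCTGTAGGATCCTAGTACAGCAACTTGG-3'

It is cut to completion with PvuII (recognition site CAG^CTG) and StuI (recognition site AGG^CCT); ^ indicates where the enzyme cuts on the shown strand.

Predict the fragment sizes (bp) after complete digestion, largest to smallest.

123, 40, 33 bp

The PvuII site (CAGCTG) starts at position 167.
PvuII cuts after base 3 of each site, so after position 169.
StuI sites (AGGCCT) start at positions 11, 44.
StuI cuts after base 3 of each site, so after positions 13, 46.
Combined cut positions: 13, 46, 169.
Circular molecule, 3 cuts → 3 fragments:
  14–46 → 33 bp
  47–169 → 123 bp
  170–196 then 1–13 → 27 + 13 = 40 bp
Sorted largest to smallest: 123, 40, 33 bp.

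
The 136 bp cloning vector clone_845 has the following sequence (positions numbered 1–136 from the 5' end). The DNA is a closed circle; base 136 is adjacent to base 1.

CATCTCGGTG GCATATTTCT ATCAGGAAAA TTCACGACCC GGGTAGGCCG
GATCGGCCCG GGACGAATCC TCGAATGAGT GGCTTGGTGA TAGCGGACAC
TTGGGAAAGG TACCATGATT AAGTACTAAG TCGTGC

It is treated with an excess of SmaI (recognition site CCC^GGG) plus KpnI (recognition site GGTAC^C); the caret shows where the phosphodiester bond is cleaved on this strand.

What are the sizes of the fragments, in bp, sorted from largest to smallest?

63, 54, 19 bp

SmaI sites (CCCGGG) start at positions 38, 57.
SmaI cuts after base 3 of each site, so after positions 40, 59.
The KpnI site (GGTACC) starts at position 109.
KpnI cuts after base 5 of each site (before the last base), so after position 113.
Combined cut positions: 40, 59, 113.
Circular molecule, 3 cuts → 3 fragments:
  41–59 → 19 bp
  60–113 → 54 bp
  114–136 then 1–40 → 23 + 40 = 63 bp
Sorted largest to smallest: 63, 54, 19 bp.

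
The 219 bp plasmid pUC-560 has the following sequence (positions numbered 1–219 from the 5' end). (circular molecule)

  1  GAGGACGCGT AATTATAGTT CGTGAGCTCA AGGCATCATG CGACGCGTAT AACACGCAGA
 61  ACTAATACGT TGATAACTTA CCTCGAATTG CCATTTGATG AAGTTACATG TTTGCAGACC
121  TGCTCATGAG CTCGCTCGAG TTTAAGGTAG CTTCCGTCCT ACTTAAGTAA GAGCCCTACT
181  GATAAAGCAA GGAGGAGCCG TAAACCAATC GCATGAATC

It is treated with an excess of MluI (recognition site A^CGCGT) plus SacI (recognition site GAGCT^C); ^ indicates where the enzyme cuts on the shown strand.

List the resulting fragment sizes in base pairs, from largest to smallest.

92, 89, 23, 15 bp

MluI sites (ACGCGT) start at positions 5, 43.
MluI cuts after the first base of each site, so after positions 5, 43.
SacI sites (GAGCTC) start at positions 24, 128.
SacI cuts after base 5 of each site (before the last base), so after positions 28, 132.
Combined cut positions: 5, 28, 43, 132.
Circular molecule, 4 cuts → 4 fragments:
  6–28 → 23 bp
  29–43 → 15 bp
  44–132 → 89 bp
  133–219 then 1–5 → 87 + 5 = 92 bp
Sorted largest to smallest: 92, 89, 23, 15 bp.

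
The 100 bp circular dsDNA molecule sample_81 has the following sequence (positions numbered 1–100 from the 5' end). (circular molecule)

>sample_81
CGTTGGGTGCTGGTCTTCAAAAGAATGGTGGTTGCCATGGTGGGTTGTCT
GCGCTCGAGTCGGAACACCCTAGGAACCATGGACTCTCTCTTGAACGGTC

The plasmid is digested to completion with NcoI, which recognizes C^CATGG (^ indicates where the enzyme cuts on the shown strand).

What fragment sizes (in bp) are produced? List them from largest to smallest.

58, 42 bp

NcoI sites (CCATGG) start at positions 35, 77.
NcoI cuts after the first base of each site, so after positions 35, 77.
Circular molecule, 2 cuts → 2 fragments:
  36–77 → 42 bp
  78–100 then 1–35 → 23 + 35 = 58 bp
Sorted largest to smallest: 58, 42 bp.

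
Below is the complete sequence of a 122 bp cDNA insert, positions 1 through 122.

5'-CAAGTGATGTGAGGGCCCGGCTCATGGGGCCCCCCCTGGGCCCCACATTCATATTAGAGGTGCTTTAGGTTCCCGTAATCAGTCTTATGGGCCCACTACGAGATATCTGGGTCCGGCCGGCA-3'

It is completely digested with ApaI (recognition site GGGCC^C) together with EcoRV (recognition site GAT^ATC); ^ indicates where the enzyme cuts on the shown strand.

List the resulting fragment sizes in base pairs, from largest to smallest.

51, 18, 17, 14, 11, 11 bp

ApaI sites (GGGCCC) start at positions 13, 27, 38, 89.
ApaI cuts after base 5 of each site (before the last base), so after positions 17, 31, 42, 93.
The EcoRV site (GATATC) starts at position 102.
EcoRV cuts after base 3 of each site, so after position 104.
Combined cut positions: 17, 31, 42, 93, 104.
Linear molecule, 5 cuts → 6 fragments:
  1–17 → 17 bp
  18–31 → 14 bp
  32–42 → 11 bp
  43–93 → 51 bp
  94–104 → 11 bp
  105–122 → 18 bp
Sorted largest to smallest: 51, 18, 17, 14, 11, 11 bp.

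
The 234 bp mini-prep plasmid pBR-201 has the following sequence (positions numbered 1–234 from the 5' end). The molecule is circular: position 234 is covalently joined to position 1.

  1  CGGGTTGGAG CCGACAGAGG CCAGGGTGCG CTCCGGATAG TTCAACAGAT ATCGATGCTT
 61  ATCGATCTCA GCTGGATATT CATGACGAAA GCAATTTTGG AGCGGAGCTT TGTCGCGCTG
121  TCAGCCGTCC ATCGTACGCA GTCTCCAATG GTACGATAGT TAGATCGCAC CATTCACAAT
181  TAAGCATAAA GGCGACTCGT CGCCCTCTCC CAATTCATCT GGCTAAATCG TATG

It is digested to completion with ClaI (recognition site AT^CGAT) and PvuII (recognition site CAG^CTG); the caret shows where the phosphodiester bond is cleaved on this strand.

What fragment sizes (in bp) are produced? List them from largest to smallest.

ClaI sites (ATCGAT) start at positions 51, 61.
ClaI cuts after base 2 of each site, so after positions 52, 62.
The PvuII site (CAGCTG) starts at position 69.
PvuII cuts after base 3 of each site, so after position 71.
Combined cut positions: 52, 62, 71.
Circular molecule, 3 cuts → 3 fragments:
  53–62 → 10 bp
  63–71 → 9 bp
  72–234 then 1–52 → 163 + 52 = 215 bp
Sorted largest to smallest: 215, 10, 9 bp.

215, 10, 9 bp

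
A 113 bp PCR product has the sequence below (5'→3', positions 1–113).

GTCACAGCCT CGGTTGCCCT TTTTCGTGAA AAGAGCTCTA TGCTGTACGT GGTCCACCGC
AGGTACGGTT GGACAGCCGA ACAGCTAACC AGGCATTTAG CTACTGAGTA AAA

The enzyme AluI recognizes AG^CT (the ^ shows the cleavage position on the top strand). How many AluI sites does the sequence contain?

3

AGCT occurs starting at positions 34, 83, 99.
AluI cuts at 3 sites.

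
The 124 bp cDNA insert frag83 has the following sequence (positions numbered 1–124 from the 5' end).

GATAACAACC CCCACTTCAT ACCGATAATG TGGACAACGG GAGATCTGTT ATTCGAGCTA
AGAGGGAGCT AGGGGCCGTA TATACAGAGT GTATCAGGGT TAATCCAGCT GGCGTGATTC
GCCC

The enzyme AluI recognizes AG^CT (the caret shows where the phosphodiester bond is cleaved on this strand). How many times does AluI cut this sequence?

3

AGCT occurs starting at positions 56, 67, 107.
AluI cuts at 3 sites.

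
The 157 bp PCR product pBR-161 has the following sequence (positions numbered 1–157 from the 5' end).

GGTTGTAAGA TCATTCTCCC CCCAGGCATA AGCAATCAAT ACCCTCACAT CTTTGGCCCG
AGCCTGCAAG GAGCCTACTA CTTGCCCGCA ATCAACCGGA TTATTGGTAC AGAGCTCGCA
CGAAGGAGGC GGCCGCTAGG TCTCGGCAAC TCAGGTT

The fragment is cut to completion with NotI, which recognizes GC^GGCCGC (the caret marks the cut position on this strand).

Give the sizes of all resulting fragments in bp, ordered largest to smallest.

130, 27 bp

The NotI site (GCGGCCGC) starts at position 129.
NotI cuts after base 2 of each site, so after position 130.
Linear molecule, 1 cut → 2 fragments:
  1–130 → 130 bp
  131–157 → 27 bp
Sorted largest to smallest: 130, 27 bp.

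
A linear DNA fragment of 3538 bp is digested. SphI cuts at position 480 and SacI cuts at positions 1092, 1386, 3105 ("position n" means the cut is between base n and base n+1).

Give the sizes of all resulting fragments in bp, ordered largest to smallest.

1719, 612, 480, 433, 294 bp

Combined cut positions (sorted): 480, 1092, 1386, 3105.
Linear molecule, 4 cuts → 5 fragments:
  480 − 0 = 480 bp
  1092 − 480 = 612 bp
  1386 − 1092 = 294 bp
  3105 − 1386 = 1719 bp
  3538 − 3105 = 433 bp
Sorted largest to smallest: 1719, 612, 480, 433, 294 bp.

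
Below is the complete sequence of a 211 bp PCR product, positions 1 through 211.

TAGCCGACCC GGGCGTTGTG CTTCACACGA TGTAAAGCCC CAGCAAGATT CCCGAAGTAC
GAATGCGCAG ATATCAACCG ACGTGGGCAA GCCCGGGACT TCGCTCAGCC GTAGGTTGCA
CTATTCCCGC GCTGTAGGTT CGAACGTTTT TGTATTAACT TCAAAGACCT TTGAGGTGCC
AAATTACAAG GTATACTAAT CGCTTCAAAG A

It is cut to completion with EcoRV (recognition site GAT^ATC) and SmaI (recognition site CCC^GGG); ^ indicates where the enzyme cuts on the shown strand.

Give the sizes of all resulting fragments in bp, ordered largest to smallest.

117, 62, 22, 10 bp

The EcoRV site (GATATC) starts at position 70.
EcoRV cuts after base 3 of each site, so after position 72.
SmaI sites (CCCGGG) start at positions 8, 92.
SmaI cuts after base 3 of each site, so after positions 10, 94.
Combined cut positions: 10, 72, 94.
Linear molecule, 3 cuts → 4 fragments:
  1–10 → 10 bp
  11–72 → 62 bp
  73–94 → 22 bp
  95–211 → 117 bp
Sorted largest to smallest: 117, 62, 22, 10 bp.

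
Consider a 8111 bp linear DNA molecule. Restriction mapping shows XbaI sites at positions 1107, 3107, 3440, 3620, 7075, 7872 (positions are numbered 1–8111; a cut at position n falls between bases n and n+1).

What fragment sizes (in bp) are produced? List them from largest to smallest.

Linear molecule, 6 cuts → 7 fragments:
  1107 − 0 = 1107 bp
  3107 − 1107 = 2000 bp
  3440 − 3107 = 333 bp
  3620 − 3440 = 180 bp
  7075 − 3620 = 3455 bp
  7872 − 7075 = 797 bp
  8111 − 7872 = 239 bp
Sorted largest to smallest: 3455, 2000, 1107, 797, 333, 239, 180 bp.

3455, 2000, 1107, 797, 333, 239, 180 bp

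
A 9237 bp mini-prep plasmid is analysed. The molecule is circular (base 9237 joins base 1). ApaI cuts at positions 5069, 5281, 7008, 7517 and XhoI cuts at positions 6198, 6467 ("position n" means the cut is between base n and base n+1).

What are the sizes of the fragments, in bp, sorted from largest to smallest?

6789, 917, 541, 509, 269, 212 bp

Combined cut positions (sorted): 5069, 5281, 6198, 6467, 7008, 7517.
Circular molecule, 6 cuts → 6 fragments:
  5281 − 5069 = 212 bp
  6198 − 5281 = 917 bp
  6467 − 6198 = 269 bp
  7008 − 6467 = 541 bp
  7517 − 7008 = 509 bp
  wrap: 9237 − 7517 + 5069 = 6789 bp
Sorted largest to smallest: 6789, 917, 541, 509, 269, 212 bp.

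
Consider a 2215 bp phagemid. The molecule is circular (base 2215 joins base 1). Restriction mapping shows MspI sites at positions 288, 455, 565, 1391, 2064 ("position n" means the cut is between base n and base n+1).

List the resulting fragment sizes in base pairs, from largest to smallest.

Circular molecule, 5 cuts → 5 fragments:
  455 − 288 = 167 bp
  565 − 455 = 110 bp
  1391 − 565 = 826 bp
  2064 − 1391 = 673 bp
  wrap: 2215 − 2064 + 288 = 439 bp
Sorted largest to smallest: 826, 673, 439, 167, 110 bp.

826, 673, 439, 167, 110 bp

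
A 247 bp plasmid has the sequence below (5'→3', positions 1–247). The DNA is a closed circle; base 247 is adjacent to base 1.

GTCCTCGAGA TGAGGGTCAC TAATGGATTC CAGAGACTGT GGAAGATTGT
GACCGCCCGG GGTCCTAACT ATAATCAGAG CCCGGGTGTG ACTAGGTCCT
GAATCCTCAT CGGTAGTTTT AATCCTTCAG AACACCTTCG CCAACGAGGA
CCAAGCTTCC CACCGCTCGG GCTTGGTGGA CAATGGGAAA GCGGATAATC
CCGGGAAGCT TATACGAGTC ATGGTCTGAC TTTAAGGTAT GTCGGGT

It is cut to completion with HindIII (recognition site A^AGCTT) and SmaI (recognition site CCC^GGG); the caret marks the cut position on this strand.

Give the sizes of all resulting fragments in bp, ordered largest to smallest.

HindIII sites (AAGCTT) start at positions 153, 206.
HindIII cuts after the first base of each site, so after positions 153, 206.
SmaI sites (CCCGGG) start at positions 56, 81, 200.
SmaI cuts after base 3 of each site, so after positions 58, 83, 202.
Combined cut positions: 58, 83, 153, 202, 206.
Circular molecule, 5 cuts → 5 fragments:
  59–83 → 25 bp
  84–153 → 70 bp
  154–202 → 49 bp
  203–206 → 4 bp
  207–247 then 1–58 → 41 + 58 = 99 bp
Sorted largest to smallest: 99, 70, 49, 25, 4 bp.

99, 70, 49, 25, 4 bp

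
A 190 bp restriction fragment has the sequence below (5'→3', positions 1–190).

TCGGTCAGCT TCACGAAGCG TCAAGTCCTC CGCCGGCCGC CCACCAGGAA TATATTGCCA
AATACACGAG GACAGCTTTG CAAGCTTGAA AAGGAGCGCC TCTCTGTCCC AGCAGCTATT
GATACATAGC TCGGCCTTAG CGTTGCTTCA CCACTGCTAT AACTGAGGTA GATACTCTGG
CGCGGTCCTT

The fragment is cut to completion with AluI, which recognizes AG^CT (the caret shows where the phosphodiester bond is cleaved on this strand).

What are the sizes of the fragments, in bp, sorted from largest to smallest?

67, 61, 31, 14, 9, 8 bp

AluI sites (AGCT) start at positions 7, 74, 83, 114, 128.
AluI cuts after base 2 of each site, so after positions 8, 75, 84, 115, 129.
Linear molecule, 5 cuts → 6 fragments:
  1–8 → 8 bp
  9–75 → 67 bp
  76–84 → 9 bp
  85–115 → 31 bp
  116–129 → 14 bp
  130–190 → 61 bp
Sorted largest to smallest: 67, 61, 31, 14, 9, 8 bp.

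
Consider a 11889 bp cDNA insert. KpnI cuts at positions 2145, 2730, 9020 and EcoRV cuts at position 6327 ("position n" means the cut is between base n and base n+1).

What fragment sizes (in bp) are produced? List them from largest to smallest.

3597, 2869, 2693, 2145, 585 bp

Combined cut positions (sorted): 2145, 2730, 6327, 9020.
Linear molecule, 4 cuts → 5 fragments:
  2145 − 0 = 2145 bp
  2730 − 2145 = 585 bp
  6327 − 2730 = 3597 bp
  9020 − 6327 = 2693 bp
  11889 − 9020 = 2869 bp
Sorted largest to smallest: 3597, 2869, 2693, 2145, 585 bp.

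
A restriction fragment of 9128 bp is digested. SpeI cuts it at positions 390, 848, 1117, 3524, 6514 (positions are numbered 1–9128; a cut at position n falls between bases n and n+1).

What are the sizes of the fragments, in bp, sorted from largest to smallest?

2990, 2614, 2407, 458, 390, 269 bp

Linear molecule, 5 cuts → 6 fragments:
  390 − 0 = 390 bp
  848 − 390 = 458 bp
  1117 − 848 = 269 bp
  3524 − 1117 = 2407 bp
  6514 − 3524 = 2990 bp
  9128 − 6514 = 2614 bp
Sorted largest to smallest: 2990, 2614, 2407, 458, 390, 269 bp.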